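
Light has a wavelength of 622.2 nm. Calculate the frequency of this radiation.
4.8183e+14 Hz

Using the wave equation: c = fλ

Solving for frequency:
f = c/λ = (3×10⁸ m/s) / (622.2×10⁻⁹ m)
f = 4.8183e+14 Hz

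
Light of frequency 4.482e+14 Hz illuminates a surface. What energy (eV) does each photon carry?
1.8536 eV

Using E = hf:

E = hf = (6.626×10⁻³⁴ J·s)(4.482e+14 Hz)
E = 1.8536 eV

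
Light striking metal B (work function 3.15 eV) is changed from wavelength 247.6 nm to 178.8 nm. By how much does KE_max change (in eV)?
1.9268 eV

Using Einstein's equation: KE_max = hc/λ - φ

For λ₁ = 247.6 nm:
KE₁ = hc/λ₁ - φ = 5.0074 - 3.15 = 1.8574 eV

For λ₂ = 178.8 nm:
KE₂ = hc/λ₂ - φ = 6.9342 - 3.15 = 3.7842 eV

Change in KE:
ΔKE = KE₂ - KE₁ = 3.7842 - 1.8574 = 1.9268 eV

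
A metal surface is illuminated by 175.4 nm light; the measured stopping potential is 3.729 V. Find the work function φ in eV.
3.34 eV

The stopping potential gives the maximum kinetic energy: KE_max = eV_s = 3.729 eV

From Einstein's photoelectric equation: KE_max = hc/λ - φ
Rearranging: φ = hc/λ - KE_max

Calculate photon energy:
E_photon = hc/λ = (6.626×10⁻³⁴ J·s)(3×10⁸ m/s) / (175.4×10⁻⁹ m) = 7.0687 eV

Therefore:
φ = 7.0687 - 3.729 = 3.34 eV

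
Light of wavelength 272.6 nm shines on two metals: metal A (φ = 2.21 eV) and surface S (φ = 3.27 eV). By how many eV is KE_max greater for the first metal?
1.0600 eV

Using KE_max = hc/λ - φ for each metal:

Photon energy: E = hc/λ = 4.5482 eV

For metal A (φ₁ = 2.21 eV):
KE₁ = E - φ₁ = 4.5482 - 2.21 = 2.3382 eV

For surface S (φ₂ = 3.27 eV):
KE₂ = E - φ₂ = 4.5482 - 3.27 = 1.2782 eV

Difference:
ΔKE = KE₁ - KE₂ = 2.3382 - 1.2782 = 1.0600 eV

Note: The difference equals the difference in work functions: 3.27 - 2.21 = 1.06 eV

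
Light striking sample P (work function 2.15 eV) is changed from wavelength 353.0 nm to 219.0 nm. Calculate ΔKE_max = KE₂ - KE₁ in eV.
2.1491 eV

Using Einstein's equation: KE_max = hc/λ - φ

For λ₁ = 353.0 nm:
KE₁ = hc/λ₁ - φ = 3.5123 - 2.15 = 1.3623 eV

For λ₂ = 219.0 nm:
KE₂ = hc/λ₂ - φ = 5.6614 - 2.15 = 3.5114 eV

Change in KE:
ΔKE = KE₂ - KE₁ = 3.5114 - 1.3623 = 2.1491 eV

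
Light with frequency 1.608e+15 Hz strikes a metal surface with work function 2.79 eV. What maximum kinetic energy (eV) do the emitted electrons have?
3.8602 eV

Using Einstein's photoelectric equation: KE_max = hf - φ

First, calculate the photon energy:
E_photon = hf = (6.626×10⁻³⁴ J·s)(1.608e+15 Hz)
E_photon = 6.6502 eV

Then, the maximum kinetic energy:
KE_max = E_photon - φ = 6.6502 eV - 2.79 eV = 3.8602 eV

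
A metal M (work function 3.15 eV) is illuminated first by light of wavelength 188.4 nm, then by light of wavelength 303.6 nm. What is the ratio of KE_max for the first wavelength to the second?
3.6741

Using Einstein's equation: KE_max = hc/λ - φ

For λ₁ = 188.4 nm:
E₁ = hc/λ₁ = 6.5809 eV
KE₁ = E₁ - φ = 6.5809 - 3.15 = 3.4309 eV

For λ₂ = 303.6 nm:
E₂ = hc/λ₂ = 4.0838 eV
KE₂ = E₂ - φ = 4.0838 - 3.15 = 0.9338 eV

Ratio: KE₁/KE₂ = 3.4309/0.9338 = 3.6741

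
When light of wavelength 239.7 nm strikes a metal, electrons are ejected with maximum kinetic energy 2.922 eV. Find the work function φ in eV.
2.25 eV

From Einstein's photoelectric equation: KE_max = hf - φ = hc/λ - φ

Rearranging for φ:
φ = hc/λ - KE_max

Calculate photon energy:
E_photon = hc/λ = 5.1725 eV

Therefore:
φ = 5.1725 - 2.922 = 2.25 eV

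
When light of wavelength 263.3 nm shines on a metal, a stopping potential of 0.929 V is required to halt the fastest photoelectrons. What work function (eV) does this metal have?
3.78 eV

The stopping potential gives the maximum kinetic energy: KE_max = eV_s = 0.929 eV

From Einstein's photoelectric equation: KE_max = hc/λ - φ
Rearranging: φ = hc/λ - KE_max

Calculate photon energy:
E_photon = hc/λ = (6.626×10⁻³⁴ J·s)(3×10⁸ m/s) / (263.3×10⁻⁹ m) = 4.7089 eV

Therefore:
φ = 4.7089 - 0.929 = 3.78 eV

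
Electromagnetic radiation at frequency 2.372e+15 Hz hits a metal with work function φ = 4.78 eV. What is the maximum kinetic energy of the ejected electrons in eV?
5.0298 eV

Using Einstein's photoelectric equation: KE_max = hf - φ

First, calculate the photon energy:
E_photon = hf = (6.626×10⁻³⁴ J·s)(2.372e+15 Hz)
E_photon = 9.8098 eV

Then, the maximum kinetic energy:
KE_max = E_photon - φ = 9.8098 eV - 4.78 eV = 5.0298 eV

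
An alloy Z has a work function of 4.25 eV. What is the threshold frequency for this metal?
1.0276e+15 Hz

The threshold frequency is when the photon energy equals the work function:
hf₀ = φ

Solving for f₀:
f₀ = φ/h = (4.25 eV × 1.602×10⁻¹⁹ J/eV) / (6.626×10⁻³⁴ J·s)
f₀ = 1.0276e+15 Hz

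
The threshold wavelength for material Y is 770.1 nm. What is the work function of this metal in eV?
1.61 eV

At the threshold wavelength, photon energy equals work function:
φ = hc/λ₀

Calculating:
φ = (6.626×10⁻³⁴ J·s)(3×10⁸ m/s) / (770.1×10⁻⁹ m)
φ = 1.61 eV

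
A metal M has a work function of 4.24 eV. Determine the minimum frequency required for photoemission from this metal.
1.0252e+15 Hz

The threshold frequency is when the photon energy equals the work function:
hf₀ = φ

Solving for f₀:
f₀ = φ/h = (4.24 eV × 1.602×10⁻¹⁹ J/eV) / (6.626×10⁻³⁴ J·s)
f₀ = 1.0252e+15 Hz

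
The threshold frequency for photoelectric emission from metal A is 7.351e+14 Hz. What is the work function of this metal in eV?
3.04 eV

At the threshold frequency, photon energy equals work function:
φ = hf₀

Calculating:
φ = (6.626×10⁻³⁴ J·s)(7.351e+14 Hz)
φ = 3.04 eV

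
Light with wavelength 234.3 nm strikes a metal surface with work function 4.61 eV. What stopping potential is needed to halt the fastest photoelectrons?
0.6817 V

The stopping potential V_s satisfies: eV_s = KE_max

First, find KE_max using Einstein's equation:
E_photon = hc/λ = 5.2917 eV
KE_max = E_photon - φ = 5.2917 - 4.61 = 0.6817 eV

Since eV_s = KE_max:
V_s = KE_max/e = 0.6817 V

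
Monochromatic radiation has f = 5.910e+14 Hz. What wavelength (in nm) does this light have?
507.26 nm

Using the wave equation: c = fλ

Solving for wavelength:
λ = c/f = (3×10⁸ m/s) / (5.910e+14 Hz)
λ = 507.26 nm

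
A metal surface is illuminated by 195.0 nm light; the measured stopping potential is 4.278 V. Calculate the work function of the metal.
2.08 eV

The stopping potential gives the maximum kinetic energy: KE_max = eV_s = 4.278 eV

From Einstein's photoelectric equation: KE_max = hc/λ - φ
Rearranging: φ = hc/λ - KE_max

Calculate photon energy:
E_photon = hc/λ = (6.626×10⁻³⁴ J·s)(3×10⁸ m/s) / (195.0×10⁻⁹ m) = 6.3582 eV

Therefore:
φ = 6.3582 - 4.278 = 2.08 eV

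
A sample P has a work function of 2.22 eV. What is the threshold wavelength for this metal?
558.49 nm

The threshold wavelength is when the photon energy equals the work function:
hc/λ₀ = φ

Solving for λ₀:
λ₀ = hc/φ = (6.626×10⁻³⁴ J·s)(3×10⁸ m/s) / (2.22 eV × 1.602×10⁻¹⁹ J/eV)
λ₀ = 558.49 nm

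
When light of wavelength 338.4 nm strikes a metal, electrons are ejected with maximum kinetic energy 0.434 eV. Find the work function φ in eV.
3.23 eV

From Einstein's photoelectric equation: KE_max = hf - φ = hc/λ - φ

Rearranging for φ:
φ = hc/λ - KE_max

Calculate photon energy:
E_photon = hc/λ = 3.6638 eV

Therefore:
φ = 3.6638 - 0.434 = 3.23 eV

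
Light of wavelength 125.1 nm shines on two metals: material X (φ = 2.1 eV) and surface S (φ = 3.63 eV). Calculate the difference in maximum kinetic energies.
1.5300 eV

Using KE_max = hc/λ - φ for each metal:

Photon energy: E = hc/λ = 9.9108 eV

For material X (φ₁ = 2.1 eV):
KE₁ = E - φ₁ = 9.9108 - 2.1 = 7.8108 eV

For surface S (φ₂ = 3.63 eV):
KE₂ = E - φ₂ = 9.9108 - 3.63 = 6.2808 eV

Difference:
ΔKE = KE₁ - KE₂ = 7.8108 - 6.2808 = 1.5300 eV

Note: The difference equals the difference in work functions: 3.63 - 2.1 = 1.53 eV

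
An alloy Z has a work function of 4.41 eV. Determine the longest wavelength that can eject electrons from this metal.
281.14 nm

The threshold wavelength is when the photon energy equals the work function:
hc/λ₀ = φ

Solving for λ₀:
λ₀ = hc/φ = (6.626×10⁻³⁴ J·s)(3×10⁸ m/s) / (4.41 eV × 1.602×10⁻¹⁹ J/eV)
λ₀ = 281.14 nm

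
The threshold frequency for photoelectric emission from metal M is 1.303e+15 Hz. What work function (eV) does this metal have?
5.39 eV

At the threshold frequency, photon energy equals work function:
φ = hf₀

Calculating:
φ = (6.626×10⁻³⁴ J·s)(1.303e+15 Hz)
φ = 5.39 eV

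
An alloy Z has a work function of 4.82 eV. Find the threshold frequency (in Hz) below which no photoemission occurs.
1.1655e+15 Hz

The threshold frequency is when the photon energy equals the work function:
hf₀ = φ

Solving for f₀:
f₀ = φ/h = (4.82 eV × 1.602×10⁻¹⁹ J/eV) / (6.626×10⁻³⁴ J·s)
f₀ = 1.1655e+15 Hz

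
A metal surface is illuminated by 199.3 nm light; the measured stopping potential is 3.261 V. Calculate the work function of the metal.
2.96 eV

The stopping potential gives the maximum kinetic energy: KE_max = eV_s = 3.261 eV

From Einstein's photoelectric equation: KE_max = hc/λ - φ
Rearranging: φ = hc/λ - KE_max

Calculate photon energy:
E_photon = hc/λ = (6.626×10⁻³⁴ J·s)(3×10⁸ m/s) / (199.3×10⁻⁹ m) = 6.2210 eV

Therefore:
φ = 6.2210 - 3.261 = 2.96 eV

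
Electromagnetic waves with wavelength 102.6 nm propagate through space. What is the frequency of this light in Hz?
2.9220e+15 Hz

Using the wave equation: c = fλ

Solving for frequency:
f = c/λ = (3×10⁸ m/s) / (102.6×10⁻⁹ m)
f = 2.9220e+15 Hz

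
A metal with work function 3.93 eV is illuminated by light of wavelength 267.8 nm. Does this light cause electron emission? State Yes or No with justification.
Yes

For photoemission, the photon energy must exceed the work function.

Photon energy: E = hc/λ = 4.6297 eV
Work function: φ = 3.93 eV

Since E_photon (4.6297 eV) > φ (3.93 eV), photoemission WILL occur.
The threshold wavelength is λ₀ = hc/φ = 315.5 nm.
Since 267.8 nm < 315.5 nm, the light has sufficient energy.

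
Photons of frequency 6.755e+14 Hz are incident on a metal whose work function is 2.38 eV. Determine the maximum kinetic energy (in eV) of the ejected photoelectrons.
0.4136 eV

Using Einstein's photoelectric equation: KE_max = hf - φ

First, calculate the photon energy:
E_photon = hf = (6.626×10⁻³⁴ J·s)(6.755e+14 Hz)
E_photon = 2.7936 eV

Then, the maximum kinetic energy:
KE_max = E_photon - φ = 2.7936 eV - 2.38 eV = 0.4136 eV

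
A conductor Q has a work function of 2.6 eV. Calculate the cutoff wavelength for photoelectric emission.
476.86 nm

The threshold wavelength is when the photon energy equals the work function:
hc/λ₀ = φ

Solving for λ₀:
λ₀ = hc/φ = (6.626×10⁻³⁴ J·s)(3×10⁸ m/s) / (2.6 eV × 1.602×10⁻¹⁹ J/eV)
λ₀ = 476.86 nm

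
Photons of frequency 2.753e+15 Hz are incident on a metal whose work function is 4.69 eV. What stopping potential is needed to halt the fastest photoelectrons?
6.6955 V

The stopping potential V_s satisfies: eV_s = KE_max

First, find KE_max using Einstein's equation:
E_photon = hf = (6.626×10⁻³⁴ J·s)(2.753e+15 Hz) = 11.3855 eV
KE_max = E_photon - φ = 11.3855 - 4.69 = 6.6955 eV

Since eV_s = KE_max:
V_s = KE_max/e = 6.6955 V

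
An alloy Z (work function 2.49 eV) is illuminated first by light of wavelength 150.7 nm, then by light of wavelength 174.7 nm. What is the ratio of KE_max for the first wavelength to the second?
1.2453

Using Einstein's equation: KE_max = hc/λ - φ

For λ₁ = 150.7 nm:
E₁ = hc/λ₁ = 8.2272 eV
KE₁ = E₁ - φ = 8.2272 - 2.49 = 5.7372 eV

For λ₂ = 174.7 nm:
E₂ = hc/λ₂ = 7.0970 eV
KE₂ = E₂ - φ = 7.0970 - 2.49 = 4.6070 eV

Ratio: KE₁/KE₂ = 5.7372/4.6070 = 1.2453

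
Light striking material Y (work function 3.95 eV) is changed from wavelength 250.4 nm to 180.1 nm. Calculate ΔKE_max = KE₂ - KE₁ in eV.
1.9327 eV

Using Einstein's equation: KE_max = hc/λ - φ

For λ₁ = 250.4 nm:
KE₁ = hc/λ₁ - φ = 4.9514 - 3.95 = 1.0014 eV

For λ₂ = 180.1 nm:
KE₂ = hc/λ₂ - φ = 6.8842 - 3.95 = 2.9342 eV

Change in KE:
ΔKE = KE₂ - KE₁ = 2.9342 - 1.0014 = 1.9327 eV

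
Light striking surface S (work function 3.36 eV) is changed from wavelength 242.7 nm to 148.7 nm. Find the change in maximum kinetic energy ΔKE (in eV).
3.2293 eV

Using Einstein's equation: KE_max = hc/λ - φ

For λ₁ = 242.7 nm:
KE₁ = hc/λ₁ - φ = 5.1085 - 3.36 = 1.7485 eV

For λ₂ = 148.7 nm:
KE₂ = hc/λ₂ - φ = 8.3379 - 3.36 = 4.9779 eV

Change in KE:
ΔKE = KE₂ - KE₁ = 4.9779 - 1.7485 = 3.2293 eV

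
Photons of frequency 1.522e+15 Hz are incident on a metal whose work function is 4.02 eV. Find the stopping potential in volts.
2.2745 V

The stopping potential V_s satisfies: eV_s = KE_max

First, find KE_max using Einstein's equation:
E_photon = hf = (6.626×10⁻³⁴ J·s)(1.522e+15 Hz) = 6.2945 eV
KE_max = E_photon - φ = 6.2945 - 4.02 = 2.2745 eV

Since eV_s = KE_max:
V_s = KE_max/e = 2.2745 V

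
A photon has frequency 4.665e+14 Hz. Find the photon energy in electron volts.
1.9293 eV

Using E = hf:

E = hf = (6.626×10⁻³⁴ J·s)(4.665e+14 Hz)
E = 1.9293 eV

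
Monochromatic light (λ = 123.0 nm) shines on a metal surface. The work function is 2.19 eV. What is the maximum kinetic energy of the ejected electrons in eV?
7.8900 eV

Using Einstein's photoelectric equation: KE_max = hf - φ = hc/λ - φ

First, calculate the photon energy:
E_photon = hc/λ = (6.626×10⁻³⁴ J·s)(3×10⁸ m/s) / (123.0×10⁻⁹ m)
E_photon = 10.0800 eV

Then, the maximum kinetic energy:
KE_max = E_photon - φ = 10.0800 eV - 2.19 eV = 7.8900 eV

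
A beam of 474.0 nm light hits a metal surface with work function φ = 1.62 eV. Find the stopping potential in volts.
0.9957 V

The stopping potential V_s satisfies: eV_s = KE_max

First, find KE_max using Einstein's equation:
E_photon = hc/λ = 2.6157 eV
KE_max = E_photon - φ = 2.6157 - 1.62 = 0.9957 eV

Since eV_s = KE_max:
V_s = KE_max/e = 0.9957 V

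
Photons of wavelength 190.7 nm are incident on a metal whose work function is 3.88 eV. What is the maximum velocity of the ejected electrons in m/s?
9.6029e+05 m/s

First, find the maximum kinetic energy:
E_photon = hc/λ = 6.5015 eV
KE_max = E_photon - φ = 6.5015 - 3.88 = 2.6215 eV

Convert to Joules: KE_max = 2.6215 × 1.602×10⁻¹⁹ J = 4.2002e-19 J

Then use KE = ½mv² to find velocity:
v = √(2·KE/m) = √(2 × 4.2002e-19 J / 9.109e-31 kg)
v = 9.6029e+05 m/s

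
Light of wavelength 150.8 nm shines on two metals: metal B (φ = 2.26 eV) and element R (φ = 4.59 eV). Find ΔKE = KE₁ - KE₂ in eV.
2.3300 eV

Using KE_max = hc/λ - φ for each metal:

Photon energy: E = hc/λ = 8.2218 eV

For metal B (φ₁ = 2.26 eV):
KE₁ = E - φ₁ = 8.2218 - 2.26 = 5.9618 eV

For element R (φ₂ = 4.59 eV):
KE₂ = E - φ₂ = 8.2218 - 4.59 = 3.6318 eV

Difference:
ΔKE = KE₁ - KE₂ = 5.9618 - 3.6318 = 2.3300 eV

Note: The difference equals the difference in work functions: 4.59 - 2.26 = 2.33 eV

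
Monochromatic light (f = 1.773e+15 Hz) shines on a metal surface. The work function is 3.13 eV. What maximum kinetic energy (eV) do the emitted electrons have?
4.2025 eV

Using Einstein's photoelectric equation: KE_max = hf - φ

First, calculate the photon energy:
E_photon = hf = (6.626×10⁻³⁴ J·s)(1.773e+15 Hz)
E_photon = 7.3325 eV

Then, the maximum kinetic energy:
KE_max = E_photon - φ = 7.3325 eV - 3.13 eV = 4.2025 eV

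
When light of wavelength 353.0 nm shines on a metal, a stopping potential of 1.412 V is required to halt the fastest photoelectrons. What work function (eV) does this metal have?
2.10 eV

The stopping potential gives the maximum kinetic energy: KE_max = eV_s = 1.412 eV

From Einstein's photoelectric equation: KE_max = hc/λ - φ
Rearranging: φ = hc/λ - KE_max

Calculate photon energy:
E_photon = hc/λ = (6.626×10⁻³⁴ J·s)(3×10⁸ m/s) / (353.0×10⁻⁹ m) = 3.5123 eV

Therefore:
φ = 3.5123 - 1.412 = 2.10 eV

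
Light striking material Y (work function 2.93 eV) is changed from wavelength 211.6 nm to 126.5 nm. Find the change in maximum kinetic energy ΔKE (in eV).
3.9418 eV

Using Einstein's equation: KE_max = hc/λ - φ

For λ₁ = 211.6 nm:
KE₁ = hc/λ₁ - φ = 5.8594 - 2.93 = 2.9294 eV

For λ₂ = 126.5 nm:
KE₂ = hc/λ₂ - φ = 9.8011 - 2.93 = 6.8711 eV

Change in KE:
ΔKE = KE₂ - KE₁ = 6.8711 - 2.9294 = 3.9418 eV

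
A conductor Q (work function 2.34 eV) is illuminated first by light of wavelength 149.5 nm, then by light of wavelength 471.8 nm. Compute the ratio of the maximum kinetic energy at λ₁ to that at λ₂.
20.6784

Using Einstein's equation: KE_max = hc/λ - φ

For λ₁ = 149.5 nm:
E₁ = hc/λ₁ = 8.2933 eV
KE₁ = E₁ - φ = 8.2933 - 2.34 = 5.9533 eV

For λ₂ = 471.8 nm:
E₂ = hc/λ₂ = 2.6279 eV
KE₂ = E₂ - φ = 2.6279 - 2.34 = 0.2879 eV

Ratio: KE₁/KE₂ = 5.9533/0.2879 = 20.6784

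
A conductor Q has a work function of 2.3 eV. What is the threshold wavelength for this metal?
539.06 nm

The threshold wavelength is when the photon energy equals the work function:
hc/λ₀ = φ

Solving for λ₀:
λ₀ = hc/φ = (6.626×10⁻³⁴ J·s)(3×10⁸ m/s) / (2.3 eV × 1.602×10⁻¹⁹ J/eV)
λ₀ = 539.06 nm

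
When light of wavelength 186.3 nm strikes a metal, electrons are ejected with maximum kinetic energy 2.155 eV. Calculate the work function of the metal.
4.50 eV

From Einstein's photoelectric equation: KE_max = hf - φ = hc/λ - φ

Rearranging for φ:
φ = hc/λ - KE_max

Calculate photon energy:
E_photon = hc/λ = 6.6551 eV

Therefore:
φ = 6.6551 - 2.155 = 4.50 eV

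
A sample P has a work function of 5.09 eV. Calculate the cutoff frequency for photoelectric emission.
1.2308e+15 Hz

The threshold frequency is when the photon energy equals the work function:
hf₀ = φ

Solving for f₀:
f₀ = φ/h = (5.09 eV × 1.602×10⁻¹⁹ J/eV) / (6.626×10⁻³⁴ J·s)
f₀ = 1.2308e+15 Hz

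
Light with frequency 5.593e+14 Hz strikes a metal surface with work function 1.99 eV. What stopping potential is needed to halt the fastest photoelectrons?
0.3231 V

The stopping potential V_s satisfies: eV_s = KE_max

First, find KE_max using Einstein's equation:
E_photon = hf = (6.626×10⁻³⁴ J·s)(5.593e+14 Hz) = 2.3131 eV
KE_max = E_photon - φ = 2.3131 - 1.99 = 0.3231 eV

Since eV_s = KE_max:
V_s = KE_max/e = 0.3231 V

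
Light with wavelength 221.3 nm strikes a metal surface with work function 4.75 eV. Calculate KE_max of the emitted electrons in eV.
0.8525 eV

Using Einstein's photoelectric equation: KE_max = hf - φ = hc/λ - φ

First, calculate the photon energy:
E_photon = hc/λ = (6.626×10⁻³⁴ J·s)(3×10⁸ m/s) / (221.3×10⁻⁹ m)
E_photon = 5.6025 eV

Then, the maximum kinetic energy:
KE_max = E_photon - φ = 5.6025 eV - 4.75 eV = 0.8525 eV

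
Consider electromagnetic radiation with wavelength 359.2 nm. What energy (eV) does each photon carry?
3.4517 eV

Using E = hf = hc/λ:

E = hc/λ = (6.626×10⁻³⁴ J·s)(3×10⁸ m/s) / (359.2×10⁻⁹ m)
E = 3.4517 eV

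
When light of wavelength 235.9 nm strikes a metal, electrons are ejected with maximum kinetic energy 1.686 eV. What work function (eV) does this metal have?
3.57 eV

From Einstein's photoelectric equation: KE_max = hf - φ = hc/λ - φ

Rearranging for φ:
φ = hc/λ - KE_max

Calculate photon energy:
E_photon = hc/λ = 5.2558 eV

Therefore:
φ = 5.2558 - 1.686 = 3.57 eV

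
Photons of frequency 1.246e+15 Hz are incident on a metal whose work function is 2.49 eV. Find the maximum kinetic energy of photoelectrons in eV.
2.6630 eV

Using Einstein's photoelectric equation: KE_max = hf - φ

First, calculate the photon energy:
E_photon = hf = (6.626×10⁻³⁴ J·s)(1.246e+15 Hz)
E_photon = 5.1530 eV

Then, the maximum kinetic energy:
KE_max = E_photon - φ = 5.1530 eV - 2.49 eV = 2.6630 eV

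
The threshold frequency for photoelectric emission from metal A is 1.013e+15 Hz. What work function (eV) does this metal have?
4.19 eV

At the threshold frequency, photon energy equals work function:
φ = hf₀

Calculating:
φ = (6.626×10⁻³⁴ J·s)(1.013e+15 Hz)
φ = 4.19 eV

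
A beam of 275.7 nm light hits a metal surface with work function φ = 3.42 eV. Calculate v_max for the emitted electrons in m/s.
6.1553e+05 m/s

First, find the maximum kinetic energy:
E_photon = hc/λ = 4.4971 eV
KE_max = E_photon - φ = 4.4971 - 3.42 = 1.0771 eV

Convert to Joules: KE_max = 1.0771 × 1.602×10⁻¹⁹ J = 1.7257e-19 J

Then use KE = ½mv² to find velocity:
v = √(2·KE/m) = √(2 × 1.7257e-19 J / 9.109e-31 kg)
v = 6.1553e+05 m/s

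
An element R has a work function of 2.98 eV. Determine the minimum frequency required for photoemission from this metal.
7.2056e+14 Hz

The threshold frequency is when the photon energy equals the work function:
hf₀ = φ

Solving for f₀:
f₀ = φ/h = (2.98 eV × 1.602×10⁻¹⁹ J/eV) / (6.626×10⁻³⁴ J·s)
f₀ = 7.2056e+14 Hz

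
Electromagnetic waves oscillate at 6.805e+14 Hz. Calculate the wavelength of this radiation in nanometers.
440.55 nm

Using the wave equation: c = fλ

Solving for wavelength:
λ = c/f = (3×10⁸ m/s) / (6.805e+14 Hz)
λ = 440.55 nm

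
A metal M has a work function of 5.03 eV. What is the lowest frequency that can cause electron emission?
1.2162e+15 Hz

The threshold frequency is when the photon energy equals the work function:
hf₀ = φ

Solving for f₀:
f₀ = φ/h = (5.03 eV × 1.602×10⁻¹⁹ J/eV) / (6.626×10⁻³⁴ J·s)
f₀ = 1.2162e+15 Hz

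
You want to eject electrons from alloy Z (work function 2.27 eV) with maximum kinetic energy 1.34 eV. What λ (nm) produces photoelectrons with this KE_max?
343.45 nm

From Einstein's equation: KE_max = hc/λ - φ

Rearranging for λ:
hc/λ = KE_max + φ
λ = hc/(KE_max + φ)

Required photon energy:
E_photon = KE_max + φ = 1.34 + 2.27 = 3.61 eV

Required wavelength:
λ = hc/E_photon = (6.626×10⁻³⁴)(3×10⁸) / (3.61 × 1.602×10⁻¹⁹)
λ = 343.45 nm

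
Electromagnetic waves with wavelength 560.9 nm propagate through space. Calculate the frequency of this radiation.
5.3448e+14 Hz

Using the wave equation: c = fλ

Solving for frequency:
f = c/λ = (3×10⁸ m/s) / (560.9×10⁻⁹ m)
f = 5.3448e+14 Hz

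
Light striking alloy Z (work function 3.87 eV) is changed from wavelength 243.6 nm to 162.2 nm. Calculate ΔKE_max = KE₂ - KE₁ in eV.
2.5542 eV

Using Einstein's equation: KE_max = hc/λ - φ

For λ₁ = 243.6 nm:
KE₁ = hc/λ₁ - φ = 5.0897 - 3.87 = 1.2197 eV

For λ₂ = 162.2 nm:
KE₂ = hc/λ₂ - φ = 7.6439 - 3.87 = 3.7739 eV

Change in KE:
ΔKE = KE₂ - KE₁ = 3.7739 - 1.2197 = 2.5542 eV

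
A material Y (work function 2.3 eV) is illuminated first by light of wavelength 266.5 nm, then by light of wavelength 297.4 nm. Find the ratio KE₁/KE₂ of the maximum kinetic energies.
1.2586

Using Einstein's equation: KE_max = hc/λ - φ

For λ₁ = 266.5 nm:
E₁ = hc/λ₁ = 4.6523 eV
KE₁ = E₁ - φ = 4.6523 - 2.3 = 2.3523 eV

For λ₂ = 297.4 nm:
E₂ = hc/λ₂ = 4.1689 eV
KE₂ = E₂ - φ = 4.1689 - 2.3 = 1.8689 eV

Ratio: KE₁/KE₂ = 2.3523/1.8689 = 1.2586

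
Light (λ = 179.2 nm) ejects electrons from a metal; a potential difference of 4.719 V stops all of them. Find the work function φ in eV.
2.20 eV

The stopping potential gives the maximum kinetic energy: KE_max = eV_s = 4.719 eV

From Einstein's photoelectric equation: KE_max = hc/λ - φ
Rearranging: φ = hc/λ - KE_max

Calculate photon energy:
E_photon = hc/λ = (6.626×10⁻³⁴ J·s)(3×10⁸ m/s) / (179.2×10⁻⁹ m) = 6.9188 eV

Therefore:
φ = 6.9188 - 4.719 = 2.20 eV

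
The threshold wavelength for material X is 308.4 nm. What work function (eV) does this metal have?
4.02 eV

At the threshold wavelength, photon energy equals work function:
φ = hc/λ₀

Calculating:
φ = (6.626×10⁻³⁴ J·s)(3×10⁸ m/s) / (308.4×10⁻⁹ m)
φ = 4.02 eV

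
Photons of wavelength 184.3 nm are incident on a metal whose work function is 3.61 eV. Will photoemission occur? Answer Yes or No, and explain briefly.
Yes

For photoemission, the photon energy must exceed the work function.

Photon energy: E = hc/λ = 6.7273 eV
Work function: φ = 3.61 eV

Since E_photon (6.7273 eV) > φ (3.61 eV), photoemission WILL occur.
The threshold wavelength is λ₀ = hc/φ = 343.4 nm.
Since 184.3 nm < 343.4 nm, the light has sufficient energy.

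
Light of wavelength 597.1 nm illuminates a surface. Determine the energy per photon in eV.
2.0764 eV

Using E = hf = hc/λ:

E = hc/λ = (6.626×10⁻³⁴ J·s)(3×10⁸ m/s) / (597.1×10⁻⁹ m)
E = 2.0764 eV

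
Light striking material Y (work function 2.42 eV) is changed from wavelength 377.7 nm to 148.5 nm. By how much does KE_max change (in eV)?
5.0665 eV

Using Einstein's equation: KE_max = hc/λ - φ

For λ₁ = 377.7 nm:
KE₁ = hc/λ₁ - φ = 3.2826 - 2.42 = 0.8626 eV

For λ₂ = 148.5 nm:
KE₂ = hc/λ₂ - φ = 8.3491 - 2.42 = 5.9291 eV

Change in KE:
ΔKE = KE₂ - KE₁ = 5.9291 - 0.8626 = 5.0665 eV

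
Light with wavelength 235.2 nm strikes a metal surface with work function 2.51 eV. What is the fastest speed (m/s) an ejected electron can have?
9.8558e+05 m/s

First, find the maximum kinetic energy:
E_photon = hc/λ = 5.2714 eV
KE_max = E_photon - φ = 5.2714 - 2.51 = 2.7614 eV

Convert to Joules: KE_max = 2.7614 × 1.602×10⁻¹⁹ J = 4.4243e-19 J

Then use KE = ½mv² to find velocity:
v = √(2·KE/m) = √(2 × 4.4243e-19 J / 9.109e-31 kg)
v = 9.8558e+05 m/s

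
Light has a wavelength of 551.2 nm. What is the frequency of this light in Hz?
5.4389e+14 Hz

Using the wave equation: c = fλ

Solving for frequency:
f = c/λ = (3×10⁸ m/s) / (551.2×10⁻⁹ m)
f = 5.4389e+14 Hz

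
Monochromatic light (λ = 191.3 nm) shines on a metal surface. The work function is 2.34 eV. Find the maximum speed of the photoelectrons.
1.2069e+06 m/s

First, find the maximum kinetic energy:
E_photon = hc/λ = 6.4811 eV
KE_max = E_photon - φ = 6.4811 - 2.34 = 4.1411 eV

Convert to Joules: KE_max = 4.1411 × 1.602×10⁻¹⁹ J = 6.6348e-19 J

Then use KE = ½mv² to find velocity:
v = √(2·KE/m) = √(2 × 6.6348e-19 J / 9.109e-31 kg)
v = 1.2069e+06 m/s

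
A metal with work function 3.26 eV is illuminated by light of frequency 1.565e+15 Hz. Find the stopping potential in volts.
3.2123 V

The stopping potential V_s satisfies: eV_s = KE_max

First, find KE_max using Einstein's equation:
E_photon = hf = (6.626×10⁻³⁴ J·s)(1.565e+15 Hz) = 6.4723 eV
KE_max = E_photon - φ = 6.4723 - 3.26 = 3.2123 eV

Since eV_s = KE_max:
V_s = KE_max/e = 3.2123 V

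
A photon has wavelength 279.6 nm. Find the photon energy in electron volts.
4.4343 eV

Using E = hf = hc/λ:

E = hc/λ = (6.626×10⁻³⁴ J·s)(3×10⁸ m/s) / (279.6×10⁻⁹ m)
E = 4.4343 eV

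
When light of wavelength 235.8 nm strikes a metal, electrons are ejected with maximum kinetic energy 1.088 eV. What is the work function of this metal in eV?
4.17 eV

From Einstein's photoelectric equation: KE_max = hf - φ = hc/λ - φ

Rearranging for φ:
φ = hc/λ - KE_max

Calculate photon energy:
E_photon = hc/λ = 5.2580 eV

Therefore:
φ = 5.2580 - 1.088 = 4.17 eV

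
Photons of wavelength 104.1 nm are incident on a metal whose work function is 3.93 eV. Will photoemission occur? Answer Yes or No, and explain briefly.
Yes

For photoemission, the photon energy must exceed the work function.

Photon energy: E = hc/λ = 11.9101 eV
Work function: φ = 3.93 eV

Since E_photon (11.9101 eV) > φ (3.93 eV), photoemission WILL occur.
The threshold wavelength is λ₀ = hc/φ = 315.5 nm.
Since 104.1 nm < 315.5 nm, the light has sufficient energy.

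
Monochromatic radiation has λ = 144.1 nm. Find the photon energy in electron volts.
8.6040 eV

Using E = hf = hc/λ:

E = hc/λ = (6.626×10⁻³⁴ J·s)(3×10⁸ m/s) / (144.1×10⁻⁹ m)
E = 8.6040 eV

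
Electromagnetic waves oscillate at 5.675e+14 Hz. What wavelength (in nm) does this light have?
528.27 nm

Using the wave equation: c = fλ

Solving for wavelength:
λ = c/f = (3×10⁸ m/s) / (5.675e+14 Hz)
λ = 528.27 nm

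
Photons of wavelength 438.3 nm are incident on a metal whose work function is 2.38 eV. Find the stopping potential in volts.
0.4488 V

The stopping potential V_s satisfies: eV_s = KE_max

First, find KE_max using Einstein's equation:
E_photon = hc/λ = 2.8288 eV
KE_max = E_photon - φ = 2.8288 - 2.38 = 0.4488 eV

Since eV_s = KE_max:
V_s = KE_max/e = 0.4488 V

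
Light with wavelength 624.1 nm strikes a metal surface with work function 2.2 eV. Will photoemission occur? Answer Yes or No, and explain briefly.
No

For photoemission, the photon energy must exceed the work function.

Photon energy: E = hc/λ = 1.9866 eV
Work function: φ = 2.2 eV

Since E_photon (1.9866 eV) < φ (2.2 eV), photoemission will NOT occur.
The threshold wavelength is λ₀ = hc/φ = 563.6 nm.
Since 624.1 nm > 563.6 nm, the photons lack sufficient energy.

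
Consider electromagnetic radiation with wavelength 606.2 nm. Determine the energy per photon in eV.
2.0453 eV

Using E = hf = hc/λ:

E = hc/λ = (6.626×10⁻³⁴ J·s)(3×10⁸ m/s) / (606.2×10⁻⁹ m)
E = 2.0453 eV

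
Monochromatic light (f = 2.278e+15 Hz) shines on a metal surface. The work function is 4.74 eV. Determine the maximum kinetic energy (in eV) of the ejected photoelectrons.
4.6811 eV

Using Einstein's photoelectric equation: KE_max = hf - φ

First, calculate the photon energy:
E_photon = hf = (6.626×10⁻³⁴ J·s)(2.278e+15 Hz)
E_photon = 9.4211 eV

Then, the maximum kinetic energy:
KE_max = E_photon - φ = 9.4211 eV - 4.74 eV = 4.6811 eV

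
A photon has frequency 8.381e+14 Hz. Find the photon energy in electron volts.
3.4661 eV

Using E = hf:

E = hf = (6.626×10⁻³⁴ J·s)(8.381e+14 Hz)
E = 3.4661 eV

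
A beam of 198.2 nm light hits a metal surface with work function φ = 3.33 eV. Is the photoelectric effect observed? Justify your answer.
Yes

For photoemission, the photon energy must exceed the work function.

Photon energy: E = hc/λ = 6.2555 eV
Work function: φ = 3.33 eV

Since E_photon (6.2555 eV) > φ (3.33 eV), photoemission WILL occur.
The threshold wavelength is λ₀ = hc/φ = 372.3 nm.
Since 198.2 nm < 372.3 nm, the light has sufficient energy.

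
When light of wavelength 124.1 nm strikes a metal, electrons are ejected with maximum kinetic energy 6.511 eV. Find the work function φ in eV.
3.48 eV

From Einstein's photoelectric equation: KE_max = hf - φ = hc/λ - φ

Rearranging for φ:
φ = hc/λ - KE_max

Calculate photon energy:
E_photon = hc/λ = 9.9907 eV

Therefore:
φ = 9.9907 - 6.511 = 3.48 eV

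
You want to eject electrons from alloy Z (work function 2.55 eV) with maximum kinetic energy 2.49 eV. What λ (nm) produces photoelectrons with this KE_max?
246.00 nm

From Einstein's equation: KE_max = hc/λ - φ

Rearranging for λ:
hc/λ = KE_max + φ
λ = hc/(KE_max + φ)

Required photon energy:
E_photon = KE_max + φ = 2.49 + 2.55 = 5.04 eV

Required wavelength:
λ = hc/E_photon = (6.626×10⁻³⁴)(3×10⁸) / (5.04 × 1.602×10⁻¹⁹)
λ = 246.00 nm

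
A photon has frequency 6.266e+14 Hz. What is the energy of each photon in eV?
2.5914 eV

Using E = hf:

E = hf = (6.626×10⁻³⁴ J·s)(6.266e+14 Hz)
E = 2.5914 eV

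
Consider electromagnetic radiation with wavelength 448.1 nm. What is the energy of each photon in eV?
2.7669 eV

Using E = hf = hc/λ:

E = hc/λ = (6.626×10⁻³⁴ J·s)(3×10⁸ m/s) / (448.1×10⁻⁹ m)
E = 2.7669 eV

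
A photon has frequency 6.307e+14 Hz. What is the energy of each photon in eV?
2.6084 eV

Using E = hf:

E = hf = (6.626×10⁻³⁴ J·s)(6.307e+14 Hz)
E = 2.6084 eV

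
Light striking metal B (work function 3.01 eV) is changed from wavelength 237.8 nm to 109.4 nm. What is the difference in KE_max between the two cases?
6.1193 eV

Using Einstein's equation: KE_max = hc/λ - φ

For λ₁ = 237.8 nm:
KE₁ = hc/λ₁ - φ = 5.2138 - 3.01 = 2.2038 eV

For λ₂ = 109.4 nm:
KE₂ = hc/λ₂ - φ = 11.3331 - 3.01 = 8.3231 eV

Change in KE:
ΔKE = KE₂ - KE₁ = 8.3231 - 2.2038 = 6.1193 eV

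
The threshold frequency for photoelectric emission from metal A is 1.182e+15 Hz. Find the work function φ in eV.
4.89 eV

At the threshold frequency, photon energy equals work function:
φ = hf₀

Calculating:
φ = (6.626×10⁻³⁴ J·s)(1.182e+15 Hz)
φ = 4.89 eV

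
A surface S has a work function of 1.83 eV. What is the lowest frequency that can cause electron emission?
4.4249e+14 Hz

The threshold frequency is when the photon energy equals the work function:
hf₀ = φ

Solving for f₀:
f₀ = φ/h = (1.83 eV × 1.602×10⁻¹⁹ J/eV) / (6.626×10⁻³⁴ J·s)
f₀ = 4.4249e+14 Hz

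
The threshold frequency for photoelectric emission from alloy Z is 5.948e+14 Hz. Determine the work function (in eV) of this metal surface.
2.46 eV

At the threshold frequency, photon energy equals work function:
φ = hf₀

Calculating:
φ = (6.626×10⁻³⁴ J·s)(5.948e+14 Hz)
φ = 2.46 eV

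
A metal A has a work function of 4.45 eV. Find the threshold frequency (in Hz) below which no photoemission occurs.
1.0760e+15 Hz

The threshold frequency is when the photon energy equals the work function:
hf₀ = φ

Solving for f₀:
f₀ = φ/h = (4.45 eV × 1.602×10⁻¹⁹ J/eV) / (6.626×10⁻³⁴ J·s)
f₀ = 1.0760e+15 Hz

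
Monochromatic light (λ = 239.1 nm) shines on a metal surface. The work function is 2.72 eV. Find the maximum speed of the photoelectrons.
9.3127e+05 m/s

First, find the maximum kinetic energy:
E_photon = hc/λ = 5.1855 eV
KE_max = E_photon - φ = 5.1855 - 2.72 = 2.4655 eV

Convert to Joules: KE_max = 2.4655 × 1.602×10⁻¹⁹ J = 3.9501e-19 J

Then use KE = ½mv² to find velocity:
v = √(2·KE/m) = √(2 × 3.9501e-19 J / 9.109e-31 kg)
v = 9.3127e+05 m/s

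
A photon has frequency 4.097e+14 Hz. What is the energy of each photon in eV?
1.6944 eV

Using E = hf:

E = hf = (6.626×10⁻³⁴ J·s)(4.097e+14 Hz)
E = 1.6944 eV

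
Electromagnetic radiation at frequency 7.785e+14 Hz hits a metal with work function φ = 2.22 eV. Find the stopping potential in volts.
0.9996 V

The stopping potential V_s satisfies: eV_s = KE_max

First, find KE_max using Einstein's equation:
E_photon = hf = (6.626×10⁻³⁴ J·s)(7.785e+14 Hz) = 3.2196 eV
KE_max = E_photon - φ = 3.2196 - 2.22 = 0.9996 eV

Since eV_s = KE_max:
V_s = KE_max/e = 0.9996 V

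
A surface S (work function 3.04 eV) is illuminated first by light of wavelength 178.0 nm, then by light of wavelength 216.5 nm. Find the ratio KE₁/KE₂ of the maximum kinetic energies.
1.4610

Using Einstein's equation: KE_max = hc/λ - φ

For λ₁ = 178.0 nm:
E₁ = hc/λ₁ = 6.9654 eV
KE₁ = E₁ - φ = 6.9654 - 3.04 = 3.9254 eV

For λ₂ = 216.5 nm:
E₂ = hc/λ₂ = 5.7268 eV
KE₂ = E₂ - φ = 5.7268 - 3.04 = 2.6868 eV

Ratio: KE₁/KE₂ = 3.9254/2.6868 = 1.4610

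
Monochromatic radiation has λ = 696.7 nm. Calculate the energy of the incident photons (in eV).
1.7796 eV

Using E = hf = hc/λ:

E = hc/λ = (6.626×10⁻³⁴ J·s)(3×10⁸ m/s) / (696.7×10⁻⁹ m)
E = 1.7796 eV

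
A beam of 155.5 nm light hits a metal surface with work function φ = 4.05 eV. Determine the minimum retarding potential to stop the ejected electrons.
3.9233 V

The stopping potential V_s satisfies: eV_s = KE_max

First, find KE_max using Einstein's equation:
E_photon = hc/λ = 7.9733 eV
KE_max = E_photon - φ = 7.9733 - 4.05 = 3.9233 eV

Since eV_s = KE_max:
V_s = KE_max/e = 3.9233 V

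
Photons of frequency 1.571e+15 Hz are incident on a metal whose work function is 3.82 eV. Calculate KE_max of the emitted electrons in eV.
2.6771 eV

Using Einstein's photoelectric equation: KE_max = hf - φ

First, calculate the photon energy:
E_photon = hf = (6.626×10⁻³⁴ J·s)(1.571e+15 Hz)
E_photon = 6.4971 eV

Then, the maximum kinetic energy:
KE_max = E_photon - φ = 6.4971 eV - 3.82 eV = 2.6771 eV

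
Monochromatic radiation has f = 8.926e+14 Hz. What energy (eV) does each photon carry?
3.6915 eV

Using E = hf:

E = hf = (6.626×10⁻³⁴ J·s)(8.926e+14 Hz)
E = 3.6915 eV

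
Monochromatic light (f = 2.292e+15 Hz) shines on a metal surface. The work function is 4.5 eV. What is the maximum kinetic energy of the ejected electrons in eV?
4.9790 eV

Using Einstein's photoelectric equation: KE_max = hf - φ

First, calculate the photon energy:
E_photon = hf = (6.626×10⁻³⁴ J·s)(2.292e+15 Hz)
E_photon = 9.4790 eV

Then, the maximum kinetic energy:
KE_max = E_photon - φ = 9.4790 eV - 4.5 eV = 4.9790 eV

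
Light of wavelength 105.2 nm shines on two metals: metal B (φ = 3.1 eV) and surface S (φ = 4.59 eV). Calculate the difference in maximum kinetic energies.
1.4900 eV

Using KE_max = hc/λ - φ for each metal:

Photon energy: E = hc/λ = 11.7856 eV

For metal B (φ₁ = 3.1 eV):
KE₁ = E - φ₁ = 11.7856 - 3.1 = 8.6856 eV

For surface S (φ₂ = 4.59 eV):
KE₂ = E - φ₂ = 11.7856 - 4.59 = 7.1956 eV

Difference:
ΔKE = KE₁ - KE₂ = 8.6856 - 7.1956 = 1.4900 eV

Note: The difference equals the difference in work functions: 4.59 - 3.1 = 1.49 eV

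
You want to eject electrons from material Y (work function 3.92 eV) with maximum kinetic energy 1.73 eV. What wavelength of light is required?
219.44 nm

From Einstein's equation: KE_max = hc/λ - φ

Rearranging for λ:
hc/λ = KE_max + φ
λ = hc/(KE_max + φ)

Required photon energy:
E_photon = KE_max + φ = 1.73 + 3.92 = 5.65 eV

Required wavelength:
λ = hc/E_photon = (6.626×10⁻³⁴)(3×10⁸) / (5.65 × 1.602×10⁻¹⁹)
λ = 219.44 nm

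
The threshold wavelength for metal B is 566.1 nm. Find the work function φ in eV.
2.19 eV

At the threshold wavelength, photon energy equals work function:
φ = hc/λ₀

Calculating:
φ = (6.626×10⁻³⁴ J·s)(3×10⁸ m/s) / (566.1×10⁻⁹ m)
φ = 2.19 eV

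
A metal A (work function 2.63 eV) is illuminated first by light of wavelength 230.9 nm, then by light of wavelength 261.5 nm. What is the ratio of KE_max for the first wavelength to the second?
1.2976

Using Einstein's equation: KE_max = hc/λ - φ

For λ₁ = 230.9 nm:
E₁ = hc/λ₁ = 5.3696 eV
KE₁ = E₁ - φ = 5.3696 - 2.63 = 2.7396 eV

For λ₂ = 261.5 nm:
E₂ = hc/λ₂ = 4.7413 eV
KE₂ = E₂ - φ = 4.7413 - 2.63 = 2.1113 eV

Ratio: KE₁/KE₂ = 2.7396/2.1113 = 1.2976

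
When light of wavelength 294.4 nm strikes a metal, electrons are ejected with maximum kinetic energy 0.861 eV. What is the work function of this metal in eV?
3.35 eV

From Einstein's photoelectric equation: KE_max = hf - φ = hc/λ - φ

Rearranging for φ:
φ = hc/λ - KE_max

Calculate photon energy:
E_photon = hc/λ = 4.2114 eV

Therefore:
φ = 4.2114 - 0.861 = 3.35 eV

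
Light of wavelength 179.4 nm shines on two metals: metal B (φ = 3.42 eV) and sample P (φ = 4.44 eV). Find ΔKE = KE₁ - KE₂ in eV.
1.0200 eV

Using KE_max = hc/λ - φ for each metal:

Photon energy: E = hc/λ = 6.9110 eV

For metal B (φ₁ = 3.42 eV):
KE₁ = E - φ₁ = 6.9110 - 3.42 = 3.4910 eV

For sample P (φ₂ = 4.44 eV):
KE₂ = E - φ₂ = 6.9110 - 4.44 = 2.4710 eV

Difference:
ΔKE = KE₁ - KE₂ = 3.4910 - 2.4710 = 1.0200 eV

Note: The difference equals the difference in work functions: 4.44 - 3.42 = 1.02 eV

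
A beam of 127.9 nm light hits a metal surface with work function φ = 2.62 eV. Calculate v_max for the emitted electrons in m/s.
1.5774e+06 m/s

First, find the maximum kinetic energy:
E_photon = hc/λ = 9.6938 eV
KE_max = E_photon - φ = 9.6938 - 2.62 = 7.0738 eV

Convert to Joules: KE_max = 7.0738 × 1.602×10⁻¹⁹ J = 1.1334e-18 J

Then use KE = ½mv² to find velocity:
v = √(2·KE/m) = √(2 × 1.1334e-18 J / 9.109e-31 kg)
v = 1.5774e+06 m/s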